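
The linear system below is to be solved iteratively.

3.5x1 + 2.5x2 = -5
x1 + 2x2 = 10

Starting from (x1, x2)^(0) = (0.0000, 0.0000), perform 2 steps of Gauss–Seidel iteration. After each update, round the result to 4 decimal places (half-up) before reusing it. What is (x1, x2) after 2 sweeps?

Iteration 1:
  x1 = (-5 - (2.5)·0.0000) / (3.5) = -1.4286
  x2 = (10 - (1)·-1.4286) / (2) = 5.7143
Iteration 2:
  x1 = (-5 - (2.5)·5.7143) / (3.5) = -5.5102
  x2 = (10 - (1)·-5.5102) / (2) = 7.7551

(-5.5102, 7.7551)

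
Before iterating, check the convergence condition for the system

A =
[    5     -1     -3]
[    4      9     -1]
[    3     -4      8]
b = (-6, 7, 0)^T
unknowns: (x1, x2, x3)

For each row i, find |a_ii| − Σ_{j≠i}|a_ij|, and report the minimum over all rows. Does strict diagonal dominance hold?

1

row 1: |5| − (1+3) = 1
row 2: |9| − (4+1) = 4
row 3: |8| − (3+4) = 1
minimum over rows = 1 → strictly diagonally dominant (convergence guaranteed)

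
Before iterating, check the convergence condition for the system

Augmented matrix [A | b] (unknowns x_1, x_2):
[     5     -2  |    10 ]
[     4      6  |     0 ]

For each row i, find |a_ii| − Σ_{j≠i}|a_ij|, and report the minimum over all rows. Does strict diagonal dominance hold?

row 1: |5| − (2) = 3
row 2: |6| − (4) = 2
minimum over rows = 2 → strictly diagonally dominant (convergence guaranteed)

2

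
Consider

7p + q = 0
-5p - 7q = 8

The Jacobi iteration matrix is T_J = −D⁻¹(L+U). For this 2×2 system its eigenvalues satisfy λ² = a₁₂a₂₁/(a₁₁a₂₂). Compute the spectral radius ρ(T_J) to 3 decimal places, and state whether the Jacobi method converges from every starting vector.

a₁₂a₂₁/(a₁₁a₂₂) = (1)·(-5) / ((7)·(-7)) = 0.102041
ρ = √|0.102041| = √0.102041 = 0.319
ρ < 1, so Jacobi converges

0.319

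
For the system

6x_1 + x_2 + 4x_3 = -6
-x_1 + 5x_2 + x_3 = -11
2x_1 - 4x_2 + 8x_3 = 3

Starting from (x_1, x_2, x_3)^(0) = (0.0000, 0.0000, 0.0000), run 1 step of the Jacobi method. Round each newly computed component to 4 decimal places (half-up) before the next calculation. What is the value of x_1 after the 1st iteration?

-1.0000

Iteration 1:
  x_1 = (-6 - (1)·0.0000 - (4)·0.0000) / (6) = -1.0000
  x_2 = (-11 - (-1)·0.0000 - (1)·0.0000) / (5) = -2.2000
  x_3 = (3 - (2)·0.0000 - (-4)·0.0000) / (8) = 0.3750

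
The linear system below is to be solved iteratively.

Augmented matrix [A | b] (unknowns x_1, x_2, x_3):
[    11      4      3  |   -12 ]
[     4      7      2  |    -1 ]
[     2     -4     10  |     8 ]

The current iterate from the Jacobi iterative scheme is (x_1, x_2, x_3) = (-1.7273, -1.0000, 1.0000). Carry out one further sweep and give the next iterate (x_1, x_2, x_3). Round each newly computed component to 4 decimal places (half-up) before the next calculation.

One sweep:
  x_1 = (-12 - (4)·-1.0000 - (3)·1.0000) / (11) = -1.0000
  x_2 = (-1 - (4)·-1.7273 - (2)·1.0000) / (7) = 0.5585
  x_3 = (8 - (2)·-1.7273 - (-4)·-1.0000) / (10) = 0.7455

(-1.0000, 0.5585, 0.7455)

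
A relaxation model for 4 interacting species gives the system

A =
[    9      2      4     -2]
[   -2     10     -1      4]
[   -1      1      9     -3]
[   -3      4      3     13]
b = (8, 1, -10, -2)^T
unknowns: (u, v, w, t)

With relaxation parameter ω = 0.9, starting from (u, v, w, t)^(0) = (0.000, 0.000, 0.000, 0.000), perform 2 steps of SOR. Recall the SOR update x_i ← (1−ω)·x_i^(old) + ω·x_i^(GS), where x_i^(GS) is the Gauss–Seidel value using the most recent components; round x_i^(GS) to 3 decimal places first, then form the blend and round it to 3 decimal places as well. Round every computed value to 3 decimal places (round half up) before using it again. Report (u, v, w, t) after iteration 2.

Iteration 1:
  u: GS value = (8 - (2)·0.000 - (4)·0.000 - (-2)·0.000) / (9) = 0.889;  u ← (1−ω)·0.000 + ω·0.889 = 0.800
  v: GS value = (1 - (-2)·0.800 - (-1)·0.000 - (4)·0.000) / (10) = 0.260;  v ← (1−ω)·0.000 + ω·0.260 = 0.234
  w: GS value = (-10 - (-1)·0.800 - (1)·0.234 - (-3)·0.000) / (9) = -1.048;  w ← (1−ω)·0.000 + ω·-1.048 = -0.943
  t: GS value = (-2 - (-3)·0.800 - (4)·0.234 - (3)·-0.943) / (13) = 0.176;  t ← (1−ω)·0.000 + ω·0.176 = 0.158
Iteration 2:
  u: GS value = (8 - (2)·0.234 - (4)·-0.943 - (-2)·0.158) / (9) = 1.291;  u ← (1−ω)·0.800 + ω·1.291 = 1.242
  v: GS value = (1 - (-2)·1.242 - (-1)·-0.943 - (4)·0.158) / (10) = 0.191;  v ← (1−ω)·0.234 + ω·0.191 = 0.195
  w: GS value = (-10 - (-1)·1.242 - (1)·0.195 - (-3)·0.158) / (9) = -0.942;  w ← (1−ω)·-0.943 + ω·-0.942 = -0.942
  t: GS value = (-2 - (-3)·1.242 - (4)·0.195 - (3)·-0.942) / (13) = 0.290;  t ← (1−ω)·0.158 + ω·0.290 = 0.277

(1.242, 0.195, -0.942, 0.277)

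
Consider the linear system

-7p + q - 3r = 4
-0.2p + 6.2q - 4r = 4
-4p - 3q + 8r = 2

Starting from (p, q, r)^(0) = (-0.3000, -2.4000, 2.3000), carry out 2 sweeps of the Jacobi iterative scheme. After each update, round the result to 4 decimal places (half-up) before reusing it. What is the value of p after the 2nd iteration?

Iteration 1:
  p = (4 - (1)·-2.4000 - (-3)·2.3000) / (-7) = -1.9000
  q = (4 - (-0.2)·-0.3000 - (-4)·2.3000) / (6.2) = 2.1194
  r = (2 - (-4)·-0.3000 - (-3)·-2.4000) / (8) = -0.8000
Iteration 2:
  p = (4 - (1)·2.1194 - (-3)·-0.8000) / (-7) = 0.0742
  q = (4 - (-0.2)·-1.9000 - (-4)·-0.8000) / (6.2) = 0.0677
  r = (2 - (-4)·-1.9000 - (-3)·2.1194) / (8) = 0.0948

0.0742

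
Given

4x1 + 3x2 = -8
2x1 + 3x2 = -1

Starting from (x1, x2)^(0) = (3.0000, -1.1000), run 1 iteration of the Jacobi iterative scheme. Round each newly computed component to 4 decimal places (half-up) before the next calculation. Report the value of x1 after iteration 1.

Iteration 1:
  x1 = (-8 - (3)·-1.1000) / (4) = -1.1750
  x2 = (-1 - (2)·3.0000) / (3) = -2.3333

-1.1750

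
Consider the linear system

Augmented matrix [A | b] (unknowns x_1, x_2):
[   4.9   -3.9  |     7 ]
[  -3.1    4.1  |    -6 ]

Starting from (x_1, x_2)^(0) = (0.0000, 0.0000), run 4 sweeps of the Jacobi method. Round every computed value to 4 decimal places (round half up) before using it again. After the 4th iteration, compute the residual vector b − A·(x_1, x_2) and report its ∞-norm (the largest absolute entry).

2.5355

Iteration 1:
  x_1 = (7 - (-3.9)·0.0000) / (4.9) = 1.4286
  x_2 = (-6 - (-3.1)·0.0000) / (4.1) = -1.4634
Iteration 2:
  x_1 = (7 - (-3.9)·-1.4634) / (4.9) = 0.2638
  x_2 = (-6 - (-3.1)·1.4286) / (4.1) = -0.3833
Iteration 3:
  x_1 = (7 - (-3.9)·-0.3833) / (4.9) = 1.1235
  x_2 = (-6 - (-3.1)·0.2638) / (4.1) = -1.2640
Iteration 4:
  x_1 = (7 - (-3.9)·-1.2640) / (4.9) = 0.4225
  x_2 = (-6 - (-3.1)·1.1235) / (4.1) = -0.6139
Residual b − A·x = (2.5355, -2.1733); ∞-norm = 2.5355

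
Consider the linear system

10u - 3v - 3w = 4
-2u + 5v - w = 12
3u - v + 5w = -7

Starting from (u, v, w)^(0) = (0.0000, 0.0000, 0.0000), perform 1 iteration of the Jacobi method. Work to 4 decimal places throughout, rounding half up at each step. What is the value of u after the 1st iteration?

0.4000

Iteration 1:
  u = (4 - (-3)·0.0000 - (-3)·0.0000) / (10) = 0.4000
  v = (12 - (-2)·0.0000 - (-1)·0.0000) / (5) = 2.4000
  w = (-7 - (3)·0.0000 - (-1)·0.0000) / (5) = -1.4000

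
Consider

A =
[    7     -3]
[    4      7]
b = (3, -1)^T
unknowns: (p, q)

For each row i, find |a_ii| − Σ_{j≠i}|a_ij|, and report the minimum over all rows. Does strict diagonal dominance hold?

row 1: |7| − (3) = 4
row 2: |7| − (4) = 3
minimum over rows = 3 → strictly diagonally dominant (convergence guaranteed)

3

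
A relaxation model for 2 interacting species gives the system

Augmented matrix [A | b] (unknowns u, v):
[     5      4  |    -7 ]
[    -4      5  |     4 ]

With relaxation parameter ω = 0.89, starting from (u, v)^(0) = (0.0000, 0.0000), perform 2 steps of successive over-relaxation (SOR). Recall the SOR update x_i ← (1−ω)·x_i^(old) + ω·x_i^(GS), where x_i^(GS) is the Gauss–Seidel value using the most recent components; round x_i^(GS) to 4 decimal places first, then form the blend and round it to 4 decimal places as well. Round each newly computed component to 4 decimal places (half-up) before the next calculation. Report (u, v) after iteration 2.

(-1.2583, -0.2031)

Iteration 1:
  u: GS value = (-7 - (4)·0.0000) / (5) = -1.4000;  u ← (1−ω)·0.0000 + ω·-1.4000 = -1.2460
  v: GS value = (4 - (-4)·-1.2460) / (5) = -0.1968;  v ← (1−ω)·0.0000 + ω·-0.1968 = -0.1752
Iteration 2:
  u: GS value = (-7 - (4)·-0.1752) / (5) = -1.2598;  u ← (1−ω)·-1.2460 + ω·-1.2598 = -1.2583
  v: GS value = (4 - (-4)·-1.2583) / (5) = -0.2066;  v ← (1−ω)·-0.1752 + ω·-0.2066 = -0.2031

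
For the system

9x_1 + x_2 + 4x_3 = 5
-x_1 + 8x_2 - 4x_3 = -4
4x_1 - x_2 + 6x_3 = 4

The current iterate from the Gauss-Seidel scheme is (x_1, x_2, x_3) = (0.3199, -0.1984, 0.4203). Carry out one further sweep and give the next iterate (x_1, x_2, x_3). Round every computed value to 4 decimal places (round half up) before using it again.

(0.3908, -0.2410, 0.3660)

One sweep:
  x_1 = (5 - (1)·-0.1984 - (4)·0.4203) / (9) = 0.3908
  x_2 = (-4 - (-1)·0.3908 - (-4)·0.4203) / (8) = -0.2410
  x_3 = (4 - (4)·0.3908 - (-1)·-0.2410) / (6) = 0.3660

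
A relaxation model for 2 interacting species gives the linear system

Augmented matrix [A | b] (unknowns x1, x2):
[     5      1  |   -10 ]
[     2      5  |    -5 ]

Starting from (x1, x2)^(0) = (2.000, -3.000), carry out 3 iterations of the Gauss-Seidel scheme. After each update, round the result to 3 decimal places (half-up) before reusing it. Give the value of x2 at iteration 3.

-0.219

Iteration 1:
  x1 = (-10 - (1)·-3.000) / (5) = -1.400
  x2 = (-5 - (2)·-1.400) / (5) = -0.440
Iteration 2:
  x1 = (-10 - (1)·-0.440) / (5) = -1.912
  x2 = (-5 - (2)·-1.912) / (5) = -0.235
Iteration 3:
  x1 = (-10 - (1)·-0.235) / (5) = -1.953
  x2 = (-5 - (2)·-1.953) / (5) = -0.219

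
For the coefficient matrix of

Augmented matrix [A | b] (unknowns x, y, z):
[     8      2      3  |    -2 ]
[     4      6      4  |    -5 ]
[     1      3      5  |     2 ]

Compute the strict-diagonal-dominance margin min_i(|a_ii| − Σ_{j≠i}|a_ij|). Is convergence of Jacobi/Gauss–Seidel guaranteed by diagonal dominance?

row 1: |8| − (2+3) = 3
row 2: |6| − (4+4) = -2
row 3: |5| − (1+3) = 1
minimum over rows = -2 → not strictly diagonally dominant

-2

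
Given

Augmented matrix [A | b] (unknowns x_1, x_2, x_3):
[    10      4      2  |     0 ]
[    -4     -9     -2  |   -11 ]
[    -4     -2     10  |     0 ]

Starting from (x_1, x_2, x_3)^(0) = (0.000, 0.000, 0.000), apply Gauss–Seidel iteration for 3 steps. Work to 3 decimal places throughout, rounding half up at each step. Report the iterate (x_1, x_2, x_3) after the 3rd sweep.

Iteration 1:
  x_1 = (0 - (4)·0.000 - (2)·0.000) / (10) = 0.000
  x_2 = (-11 - (-4)·0.000 - (-2)·0.000) / (-9) = 1.222
  x_3 = (0 - (-4)·0.000 - (-2)·1.222) / (10) = 0.244
Iteration 2:
  x_1 = (0 - (4)·1.222 - (2)·0.244) / (10) = -0.538
  x_2 = (-11 - (-4)·-0.538 - (-2)·0.244) / (-9) = 1.407
  x_3 = (0 - (-4)·-0.538 - (-2)·1.407) / (10) = 0.066
Iteration 3:
  x_1 = (0 - (4)·1.407 - (2)·0.066) / (10) = -0.576
  x_2 = (-11 - (-4)·-0.576 - (-2)·0.066) / (-9) = 1.464
  x_3 = (0 - (-4)·-0.576 - (-2)·1.464) / (10) = 0.062

(-0.576, 1.464, 0.062)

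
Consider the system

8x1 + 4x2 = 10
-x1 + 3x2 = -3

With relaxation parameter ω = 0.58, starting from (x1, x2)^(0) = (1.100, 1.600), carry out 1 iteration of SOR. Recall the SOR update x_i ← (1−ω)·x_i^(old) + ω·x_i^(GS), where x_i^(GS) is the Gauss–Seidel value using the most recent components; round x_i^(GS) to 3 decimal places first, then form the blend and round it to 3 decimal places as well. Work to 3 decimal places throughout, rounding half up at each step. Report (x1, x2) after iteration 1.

Iteration 1:
  x1: GS value = (10 - (4)·1.600) / (8) = 0.450;  x1 ← (1−ω)·1.100 + ω·0.450 = 0.723
  x2: GS value = (-3 - (-1)·0.723) / (3) = -0.759;  x2 ← (1−ω)·1.600 + ω·-0.759 = 0.232

(0.723, 0.232)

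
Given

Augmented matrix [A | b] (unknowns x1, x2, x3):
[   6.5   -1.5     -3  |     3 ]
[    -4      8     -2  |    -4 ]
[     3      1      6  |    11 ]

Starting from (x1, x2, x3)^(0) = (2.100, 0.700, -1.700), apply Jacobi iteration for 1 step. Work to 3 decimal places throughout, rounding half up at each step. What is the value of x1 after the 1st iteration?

-0.162

Iteration 1:
  x1 = (3 - (-1.5)·0.700 - (-3)·-1.700) / (6.5) = -0.162
  x2 = (-4 - (-4)·2.100 - (-2)·-1.700) / (8) = 0.125
  x3 = (11 - (3)·2.100 - (1)·0.700) / (6) = 0.667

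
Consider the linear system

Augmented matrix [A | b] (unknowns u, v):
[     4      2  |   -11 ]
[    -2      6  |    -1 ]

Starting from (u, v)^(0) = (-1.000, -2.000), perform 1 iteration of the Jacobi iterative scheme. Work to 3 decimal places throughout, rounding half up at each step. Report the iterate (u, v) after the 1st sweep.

(-1.750, -0.500)

Iteration 1:
  u = (-11 - (2)·-2.000) / (4) = -1.750
  v = (-1 - (-2)·-1.000) / (6) = -0.500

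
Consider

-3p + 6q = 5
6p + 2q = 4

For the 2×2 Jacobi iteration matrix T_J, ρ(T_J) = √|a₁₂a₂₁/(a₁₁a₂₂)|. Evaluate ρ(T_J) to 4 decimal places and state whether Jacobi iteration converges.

2.4495

a₁₂a₂₁/(a₁₁a₂₂) = (6)·(6) / ((-3)·(2)) = -6.000000
ρ = √|-6.000000| = √6.000000 = 2.4495
ρ > 1, so Jacobi diverges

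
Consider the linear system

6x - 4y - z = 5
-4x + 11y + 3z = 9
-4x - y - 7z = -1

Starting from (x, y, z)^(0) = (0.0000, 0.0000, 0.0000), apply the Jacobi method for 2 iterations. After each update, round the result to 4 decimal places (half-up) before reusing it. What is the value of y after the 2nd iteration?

1.0822

Iteration 1:
  x = (5 - (-4)·0.0000 - (-1)·0.0000) / (6) = 0.8333
  y = (9 - (-4)·0.0000 - (3)·0.0000) / (11) = 0.8182
  z = (-1 - (-4)·0.0000 - (-1)·0.0000) / (-7) = 0.1429
Iteration 2:
  x = (5 - (-4)·0.8182 - (-1)·0.1429) / (6) = 1.4026
  y = (9 - (-4)·0.8333 - (3)·0.1429) / (11) = 1.0822
  z = (-1 - (-4)·0.8333 - (-1)·0.8182) / (-7) = -0.4502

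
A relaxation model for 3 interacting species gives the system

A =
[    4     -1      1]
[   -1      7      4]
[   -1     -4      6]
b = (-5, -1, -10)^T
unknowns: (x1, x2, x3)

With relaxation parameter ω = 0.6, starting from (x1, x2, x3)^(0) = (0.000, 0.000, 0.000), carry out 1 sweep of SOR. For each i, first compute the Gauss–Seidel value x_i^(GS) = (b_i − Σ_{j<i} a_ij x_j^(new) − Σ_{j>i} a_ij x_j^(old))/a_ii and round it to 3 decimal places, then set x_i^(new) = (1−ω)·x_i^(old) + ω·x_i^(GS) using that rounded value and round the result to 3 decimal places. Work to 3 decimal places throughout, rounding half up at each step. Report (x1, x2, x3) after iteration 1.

(-0.750, -0.150, -1.135)

Iteration 1:
  x1: GS value = (-5 - (-1)·0.000 - (1)·0.000) / (4) = -1.250;  x1 ← (1−ω)·0.000 + ω·-1.250 = -0.750
  x2: GS value = (-1 - (-1)·-0.750 - (4)·0.000) / (7) = -0.250;  x2 ← (1−ω)·0.000 + ω·-0.250 = -0.150
  x3: GS value = (-10 - (-1)·-0.750 - (-4)·-0.150) / (6) = -1.892;  x3 ← (1−ω)·0.000 + ω·-1.892 = -1.135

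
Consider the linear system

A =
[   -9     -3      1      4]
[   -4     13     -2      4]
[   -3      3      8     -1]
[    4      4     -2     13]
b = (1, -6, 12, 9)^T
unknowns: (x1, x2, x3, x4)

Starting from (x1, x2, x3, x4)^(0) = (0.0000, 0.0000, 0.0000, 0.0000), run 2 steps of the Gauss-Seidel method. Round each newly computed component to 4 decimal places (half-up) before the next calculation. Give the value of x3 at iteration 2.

2.0424

Iteration 1:
  x1 = (1 - (-3)·0.0000 - (1)·0.0000 - (4)·0.0000) / (-9) = -0.1111
  x2 = (-6 - (-4)·-0.1111 - (-2)·0.0000 - (4)·0.0000) / (13) = -0.4957
  x3 = (12 - (-3)·-0.1111 - (3)·-0.4957 - (-1)·0.0000) / (8) = 1.6442
  x4 = (9 - (4)·-0.1111 - (4)·-0.4957 - (-2)·1.6442) / (13) = 1.1320
Iteration 2:
  x1 = (1 - (-3)·-0.4957 - (1)·1.6442 - (4)·1.1320) / (-9) = 0.7399
  x2 = (-6 - (-4)·0.7399 - (-2)·1.6442 - (4)·1.1320) / (13) = -0.3292
  x3 = (12 - (-3)·0.7399 - (3)·-0.3292 - (-1)·1.1320) / (8) = 2.0424
  x4 = (9 - (4)·0.7399 - (4)·-0.3292 - (-2)·2.0424) / (13) = 0.8802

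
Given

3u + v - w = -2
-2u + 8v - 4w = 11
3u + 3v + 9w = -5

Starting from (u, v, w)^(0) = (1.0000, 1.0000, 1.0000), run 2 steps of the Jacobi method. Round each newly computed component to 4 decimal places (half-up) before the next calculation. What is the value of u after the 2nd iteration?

-1.7824

Iteration 1:
  u = (-2 - (1)·1.0000 - (-1)·1.0000) / (3) = -0.6667
  v = (11 - (-2)·1.0000 - (-4)·1.0000) / (8) = 2.1250
  w = (-5 - (3)·1.0000 - (3)·1.0000) / (9) = -1.2222
Iteration 2:
  u = (-2 - (1)·2.1250 - (-1)·-1.2222) / (3) = -1.7824
  v = (11 - (-2)·-0.6667 - (-4)·-1.2222) / (8) = 0.5972
  w = (-5 - (3)·-0.6667 - (3)·2.1250) / (9) = -1.0417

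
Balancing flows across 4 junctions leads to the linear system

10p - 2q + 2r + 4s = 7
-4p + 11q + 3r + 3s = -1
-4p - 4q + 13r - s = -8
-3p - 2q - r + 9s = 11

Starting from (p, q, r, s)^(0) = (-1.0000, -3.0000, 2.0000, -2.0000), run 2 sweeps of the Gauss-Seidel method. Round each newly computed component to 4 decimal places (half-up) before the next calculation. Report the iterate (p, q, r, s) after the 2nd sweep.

(0.2981, -0.1888, -0.4784, 1.2265)

Iteration 1:
  p = (7 - (-2)·-3.0000 - (2)·2.0000 - (4)·-2.0000) / (10) = 0.5000
  q = (-1 - (-4)·0.5000 - (3)·2.0000 - (3)·-2.0000) / (11) = 0.0909
  r = (-8 - (-4)·0.5000 - (-4)·0.0909 - (-1)·-2.0000) / (13) = -0.5874
  s = (11 - (-3)·0.5000 - (-2)·0.0909 - (-1)·-0.5874) / (9) = 1.3438
Iteration 2:
  p = (7 - (-2)·0.0909 - (2)·-0.5874 - (4)·1.3438) / (10) = 0.2981
  q = (-1 - (-4)·0.2981 - (3)·-0.5874 - (3)·1.3438) / (11) = -0.1888
  r = (-8 - (-4)·0.2981 - (-4)·-0.1888 - (-1)·1.3438) / (13) = -0.4784
  s = (11 - (-3)·0.2981 - (-2)·-0.1888 - (-1)·-0.4784) / (9) = 1.2265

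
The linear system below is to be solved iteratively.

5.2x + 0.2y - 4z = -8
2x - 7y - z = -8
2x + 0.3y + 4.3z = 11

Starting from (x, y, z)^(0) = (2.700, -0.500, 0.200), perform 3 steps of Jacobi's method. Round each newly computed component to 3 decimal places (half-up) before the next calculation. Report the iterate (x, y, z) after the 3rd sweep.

(0.795, 0.539, 2.790)

Iteration 1:
  x = (-8 - (0.2)·-0.500 - (-4)·0.200) / (5.2) = -1.365
  y = (-8 - (2)·2.700 - (-1)·0.200) / (-7) = 1.886
  z = (11 - (2)·2.700 - (0.3)·-0.500) / (4.3) = 1.337
Iteration 2:
  x = (-8 - (0.2)·1.886 - (-4)·1.337) / (5.2) = -0.583
  y = (-8 - (2)·-1.365 - (-1)·1.337) / (-7) = 0.562
  z = (11 - (2)·-1.365 - (0.3)·1.886) / (4.3) = 3.061
Iteration 3:
  x = (-8 - (0.2)·0.562 - (-4)·3.061) / (5.2) = 0.795
  y = (-8 - (2)·-0.583 - (-1)·3.061) / (-7) = 0.539
  z = (11 - (2)·-0.583 - (0.3)·0.562) / (4.3) = 2.790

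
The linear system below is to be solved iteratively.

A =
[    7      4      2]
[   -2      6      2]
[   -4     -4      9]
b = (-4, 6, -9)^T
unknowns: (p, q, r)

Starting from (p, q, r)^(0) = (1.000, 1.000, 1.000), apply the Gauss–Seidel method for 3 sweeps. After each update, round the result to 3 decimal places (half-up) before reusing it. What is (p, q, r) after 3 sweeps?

(-1.260, 0.735, -1.233)

Iteration 1:
  p = (-4 - (4)·1.000 - (2)·1.000) / (7) = -1.429
  q = (6 - (-2)·-1.429 - (2)·1.000) / (6) = 0.190
  r = (-9 - (-4)·-1.429 - (-4)·0.190) / (9) = -1.551
Iteration 2:
  p = (-4 - (4)·0.190 - (2)·-1.551) / (7) = -0.237
  q = (6 - (-2)·-0.237 - (2)·-1.551) / (6) = 1.438
  r = (-9 - (-4)·-0.237 - (-4)·1.438) / (9) = -0.466
Iteration 3:
  p = (-4 - (4)·1.438 - (2)·-0.466) / (7) = -1.260
  q = (6 - (-2)·-1.260 - (2)·-0.466) / (6) = 0.735
  r = (-9 - (-4)·-1.260 - (-4)·0.735) / (9) = -1.233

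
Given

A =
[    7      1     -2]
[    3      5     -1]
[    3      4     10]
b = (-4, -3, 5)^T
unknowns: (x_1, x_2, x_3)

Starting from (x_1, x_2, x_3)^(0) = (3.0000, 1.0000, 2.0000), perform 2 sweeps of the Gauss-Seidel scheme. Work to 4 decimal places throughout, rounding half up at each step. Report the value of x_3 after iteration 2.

Iteration 1:
  x_1 = (-4 - (1)·1.0000 - (-2)·2.0000) / (7) = -0.1429
  x_2 = (-3 - (3)·-0.1429 - (-1)·2.0000) / (5) = -0.1143
  x_3 = (5 - (3)·-0.1429 - (4)·-0.1143) / (10) = 0.5886
Iteration 2:
  x_1 = (-4 - (1)·-0.1143 - (-2)·0.5886) / (7) = -0.3869
  x_2 = (-3 - (3)·-0.3869 - (-1)·0.5886) / (5) = -0.2501
  x_3 = (5 - (3)·-0.3869 - (4)·-0.2501) / (10) = 0.7161

0.7161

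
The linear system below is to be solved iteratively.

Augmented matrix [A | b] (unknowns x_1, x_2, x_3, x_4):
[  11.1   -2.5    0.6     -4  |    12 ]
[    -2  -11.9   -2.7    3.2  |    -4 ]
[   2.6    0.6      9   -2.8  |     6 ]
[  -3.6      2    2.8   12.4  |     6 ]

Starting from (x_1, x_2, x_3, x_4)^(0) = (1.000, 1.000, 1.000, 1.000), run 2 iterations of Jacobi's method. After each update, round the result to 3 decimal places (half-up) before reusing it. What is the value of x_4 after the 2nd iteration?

0.778

Iteration 1:
  x_1 = (12 - (-2.5)·1.000 - (0.6)·1.000 - (-4)·1.000) / (11.1) = 1.613
  x_2 = (-4 - (-2)·1.000 - (-2.7)·1.000 - (3.2)·1.000) / (-11.9) = 0.210
  x_3 = (6 - (2.6)·1.000 - (0.6)·1.000 - (-2.8)·1.000) / (9) = 0.622
  x_4 = (6 - (-3.6)·1.000 - (2)·1.000 - (2.8)·1.000) / (12.4) = 0.387
Iteration 2:
  x_1 = (12 - (-2.5)·0.210 - (0.6)·0.622 - (-4)·0.387) / (11.1) = 1.234
  x_2 = (-4 - (-2)·1.613 - (-2.7)·0.622 - (3.2)·0.387) / (-11.9) = 0.028
  x_3 = (6 - (2.6)·1.613 - (0.6)·0.210 - (-2.8)·0.387) / (9) = 0.307
  x_4 = (6 - (-3.6)·1.613 - (2)·0.210 - (2.8)·0.622) / (12.4) = 0.778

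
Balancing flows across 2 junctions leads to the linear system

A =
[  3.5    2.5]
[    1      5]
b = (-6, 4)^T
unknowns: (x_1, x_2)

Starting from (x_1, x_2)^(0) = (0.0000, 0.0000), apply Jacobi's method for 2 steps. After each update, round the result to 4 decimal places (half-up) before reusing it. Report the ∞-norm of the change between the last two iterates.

0.5714

Iteration 1:
  x_1 = (-6 - (2.5)·0.0000) / (3.5) = -1.7143
  x_2 = (4 - (1)·0.0000) / (5) = 0.8000
Iteration 2:
  x_1 = (-6 - (2.5)·0.8000) / (3.5) = -2.2857
  x_2 = (4 - (1)·-1.7143) / (5) = 1.1429
Change: (-0.5714, 0.3429) → max |·| = 0.5714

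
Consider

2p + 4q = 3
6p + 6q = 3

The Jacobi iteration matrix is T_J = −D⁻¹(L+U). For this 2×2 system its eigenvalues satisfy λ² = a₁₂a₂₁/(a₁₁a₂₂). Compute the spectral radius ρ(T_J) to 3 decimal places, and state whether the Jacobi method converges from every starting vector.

1.414

a₁₂a₂₁/(a₁₁a₂₂) = (4)·(6) / ((2)·(6)) = 2.000000
ρ = √|2.000000| = √2.000000 = 1.414
ρ > 1, so Jacobi diverges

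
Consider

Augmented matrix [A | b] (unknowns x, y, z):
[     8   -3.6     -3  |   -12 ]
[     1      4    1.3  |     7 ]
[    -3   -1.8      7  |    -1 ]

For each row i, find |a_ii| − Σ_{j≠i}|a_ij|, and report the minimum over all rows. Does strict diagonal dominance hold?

1.4

row 1: |8| − (3.6+3) = 1.4
row 2: |4| − (1+1.3) = 1.7
row 3: |7| − (3+1.8) = 2.2
minimum over rows = 1.4 → strictly diagonally dominant (convergence guaranteed)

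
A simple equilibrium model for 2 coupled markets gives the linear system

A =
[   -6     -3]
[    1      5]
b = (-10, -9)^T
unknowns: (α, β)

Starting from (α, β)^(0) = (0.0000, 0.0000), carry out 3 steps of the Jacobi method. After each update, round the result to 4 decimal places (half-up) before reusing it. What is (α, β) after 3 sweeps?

(2.7333, -2.3133)

Iteration 1:
  α = (-10 - (-3)·0.0000) / (-6) = 1.6667
  β = (-9 - (1)·0.0000) / (5) = -1.8000
Iteration 2:
  α = (-10 - (-3)·-1.8000) / (-6) = 2.5667
  β = (-9 - (1)·1.6667) / (5) = -2.1333
Iteration 3:
  α = (-10 - (-3)·-2.1333) / (-6) = 2.7333
  β = (-9 - (1)·2.5667) / (5) = -2.3133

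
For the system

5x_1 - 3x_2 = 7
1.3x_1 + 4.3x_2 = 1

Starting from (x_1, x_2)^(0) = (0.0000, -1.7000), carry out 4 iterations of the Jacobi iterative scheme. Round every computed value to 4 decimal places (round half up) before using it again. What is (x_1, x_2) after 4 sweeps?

Iteration 1:
  x_1 = (7 - (-3)·-1.7000) / (5) = 0.3800
  x_2 = (1 - (1.3)·0.0000) / (4.3) = 0.2326
Iteration 2:
  x_1 = (7 - (-3)·0.2326) / (5) = 1.5396
  x_2 = (1 - (1.3)·0.3800) / (4.3) = 0.1177
Iteration 3:
  x_1 = (7 - (-3)·0.1177) / (5) = 1.4706
  x_2 = (1 - (1.3)·1.5396) / (4.3) = -0.2329
Iteration 4:
  x_1 = (7 - (-3)·-0.2329) / (5) = 1.2603
  x_2 = (1 - (1.3)·1.4706) / (4.3) = -0.2120

(1.2603, -0.2120)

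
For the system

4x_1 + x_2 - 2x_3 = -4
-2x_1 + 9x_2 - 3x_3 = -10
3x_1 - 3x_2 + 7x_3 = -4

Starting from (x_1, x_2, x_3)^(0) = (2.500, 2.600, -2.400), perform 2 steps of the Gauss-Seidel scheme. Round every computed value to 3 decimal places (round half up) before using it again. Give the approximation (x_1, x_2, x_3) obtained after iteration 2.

(-0.584, -1.388, -0.916)

Iteration 1:
  x_1 = (-4 - (1)·2.600 - (-2)·-2.400) / (4) = -2.850
  x_2 = (-10 - (-2)·-2.850 - (-3)·-2.400) / (9) = -2.544
  x_3 = (-4 - (3)·-2.850 - (-3)·-2.544) / (7) = -0.440
Iteration 2:
  x_1 = (-4 - (1)·-2.544 - (-2)·-0.440) / (4) = -0.584
  x_2 = (-10 - (-2)·-0.584 - (-3)·-0.440) / (9) = -1.388
  x_3 = (-4 - (3)·-0.584 - (-3)·-1.388) / (7) = -0.916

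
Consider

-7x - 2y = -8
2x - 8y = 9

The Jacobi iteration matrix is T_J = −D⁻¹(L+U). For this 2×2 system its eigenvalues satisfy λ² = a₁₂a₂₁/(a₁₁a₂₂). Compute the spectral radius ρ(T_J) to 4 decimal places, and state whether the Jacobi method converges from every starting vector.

a₁₂a₂₁/(a₁₁a₂₂) = (-2)·(2) / ((-7)·(-8)) = -0.071429
ρ = √|-0.071429| = √0.071429 = 0.2673
ρ < 1, so Jacobi converges

0.2673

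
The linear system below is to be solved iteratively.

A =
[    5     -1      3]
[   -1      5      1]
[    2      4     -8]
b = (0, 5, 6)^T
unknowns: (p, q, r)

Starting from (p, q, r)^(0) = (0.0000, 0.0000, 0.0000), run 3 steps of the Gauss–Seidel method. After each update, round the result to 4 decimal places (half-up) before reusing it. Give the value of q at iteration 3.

1.0776

Iteration 1:
  p = (0 - (-1)·0.0000 - (3)·0.0000) / (5) = 0.0000
  q = (5 - (-1)·0.0000 - (1)·0.0000) / (5) = 1.0000
  r = (6 - (2)·0.0000 - (4)·1.0000) / (-8) = -0.2500
Iteration 2:
  p = (0 - (-1)·1.0000 - (3)·-0.2500) / (5) = 0.3500
  q = (5 - (-1)·0.3500 - (1)·-0.2500) / (5) = 1.1200
  r = (6 - (2)·0.3500 - (4)·1.1200) / (-8) = -0.1025
Iteration 3:
  p = (0 - (-1)·1.1200 - (3)·-0.1025) / (5) = 0.2855
  q = (5 - (-1)·0.2855 - (1)·-0.1025) / (5) = 1.0776
  r = (6 - (2)·0.2855 - (4)·1.0776) / (-8) = -0.1398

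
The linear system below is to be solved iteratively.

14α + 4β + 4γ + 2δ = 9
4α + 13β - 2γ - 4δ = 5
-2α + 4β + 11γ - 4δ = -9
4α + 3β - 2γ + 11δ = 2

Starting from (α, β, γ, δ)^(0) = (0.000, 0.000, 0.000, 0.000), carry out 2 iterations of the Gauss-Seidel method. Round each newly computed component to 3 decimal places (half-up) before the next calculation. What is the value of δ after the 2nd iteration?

Iteration 1:
  α = (9 - (4)·0.000 - (4)·0.000 - (2)·0.000) / (14) = 0.643
  β = (5 - (4)·0.643 - (-2)·0.000 - (-4)·0.000) / (13) = 0.187
  γ = (-9 - (-2)·0.643 - (4)·0.187 - (-4)·0.000) / (11) = -0.769
  δ = (2 - (4)·0.643 - (3)·0.187 - (-2)·-0.769) / (11) = -0.243
Iteration 2:
  α = (9 - (4)·0.187 - (4)·-0.769 - (2)·-0.243) / (14) = 0.844
  β = (5 - (4)·0.844 - (-2)·-0.769 - (-4)·-0.243) / (13) = -0.068
  γ = (-9 - (-2)·0.844 - (4)·-0.068 - (-4)·-0.243) / (11) = -0.728
  δ = (2 - (4)·0.844 - (3)·-0.068 - (-2)·-0.728) / (11) = -0.239

-0.239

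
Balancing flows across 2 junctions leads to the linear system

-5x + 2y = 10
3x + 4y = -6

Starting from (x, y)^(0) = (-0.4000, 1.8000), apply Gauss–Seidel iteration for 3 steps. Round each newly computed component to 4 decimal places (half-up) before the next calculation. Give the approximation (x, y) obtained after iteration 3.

Iteration 1:
  x = (10 - (2)·1.8000) / (-5) = -1.2800
  y = (-6 - (3)·-1.2800) / (4) = -0.5400
Iteration 2:
  x = (10 - (2)·-0.5400) / (-5) = -2.2160
  y = (-6 - (3)·-2.2160) / (4) = 0.1620
Iteration 3:
  x = (10 - (2)·0.1620) / (-5) = -1.9352
  y = (-6 - (3)·-1.9352) / (4) = -0.0486

(-1.9352, -0.0486)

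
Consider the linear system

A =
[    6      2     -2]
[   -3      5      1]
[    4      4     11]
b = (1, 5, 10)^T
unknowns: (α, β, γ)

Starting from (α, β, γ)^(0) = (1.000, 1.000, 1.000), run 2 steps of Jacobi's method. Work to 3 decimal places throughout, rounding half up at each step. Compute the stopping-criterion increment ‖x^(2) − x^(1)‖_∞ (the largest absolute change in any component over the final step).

0.406

Iteration 1:
  α = (1 - (2)·1.000 - (-2)·1.000) / (6) = 0.167
  β = (5 - (-3)·1.000 - (1)·1.000) / (5) = 1.400
  γ = (10 - (4)·1.000 - (4)·1.000) / (11) = 0.182
Iteration 2:
  α = (1 - (2)·1.400 - (-2)·0.182) / (6) = -0.239
  β = (5 - (-3)·0.167 - (1)·0.182) / (5) = 1.064
  γ = (10 - (4)·0.167 - (4)·1.400) / (11) = 0.339
Change: (-0.406, -0.336, 0.157) → max |·| = 0.406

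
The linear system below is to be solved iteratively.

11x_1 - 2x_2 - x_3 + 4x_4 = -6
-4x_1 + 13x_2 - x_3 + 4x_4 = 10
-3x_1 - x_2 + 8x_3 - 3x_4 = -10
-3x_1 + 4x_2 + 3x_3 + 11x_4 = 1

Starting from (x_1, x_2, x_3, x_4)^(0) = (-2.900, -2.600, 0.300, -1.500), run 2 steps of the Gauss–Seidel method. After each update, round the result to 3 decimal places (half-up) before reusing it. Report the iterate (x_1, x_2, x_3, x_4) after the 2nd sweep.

Iteration 1:
  x_1 = (-6 - (-2)·-2.600 - (-1)·0.300 - (4)·-1.500) / (11) = -0.445
  x_2 = (10 - (-4)·-0.445 - (-1)·0.300 - (4)·-1.500) / (13) = 1.117
  x_3 = (-10 - (-3)·-0.445 - (-1)·1.117 - (-3)·-1.500) / (8) = -1.840
  x_4 = (1 - (-3)·-0.445 - (4)·1.117 - (3)·-1.840) / (11) = 0.065
Iteration 2:
  x_1 = (-6 - (-2)·1.117 - (-1)·-1.840 - (4)·0.065) / (11) = -0.533
  x_2 = (10 - (-4)·-0.533 - (-1)·-1.840 - (4)·0.065) / (13) = 0.444
  x_3 = (-10 - (-3)·-0.533 - (-1)·0.444 - (-3)·0.065) / (8) = -1.370
  x_4 = (1 - (-3)·-0.533 - (4)·0.444 - (3)·-1.370) / (11) = 0.158

(-0.533, 0.444, -1.370, 0.158)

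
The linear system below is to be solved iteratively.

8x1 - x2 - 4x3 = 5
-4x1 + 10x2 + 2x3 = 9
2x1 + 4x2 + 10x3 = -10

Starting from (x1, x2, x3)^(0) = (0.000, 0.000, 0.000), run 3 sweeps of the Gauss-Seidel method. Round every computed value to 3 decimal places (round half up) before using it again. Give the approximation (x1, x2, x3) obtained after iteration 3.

(0.037, 1.210, -1.491)

Iteration 1:
  x1 = (5 - (-1)·0.000 - (-4)·0.000) / (8) = 0.625
  x2 = (9 - (-4)·0.625 - (2)·0.000) / (10) = 1.150
  x3 = (-10 - (2)·0.625 - (4)·1.150) / (10) = -1.585
Iteration 2:
  x1 = (5 - (-1)·1.150 - (-4)·-1.585) / (8) = -0.024
  x2 = (9 - (-4)·-0.024 - (2)·-1.585) / (10) = 1.207
  x3 = (-10 - (2)·-0.024 - (4)·1.207) / (10) = -1.478
Iteration 3:
  x1 = (5 - (-1)·1.207 - (-4)·-1.478) / (8) = 0.037
  x2 = (9 - (-4)·0.037 - (2)·-1.478) / (10) = 1.210
  x3 = (-10 - (2)·0.037 - (4)·1.210) / (10) = -1.491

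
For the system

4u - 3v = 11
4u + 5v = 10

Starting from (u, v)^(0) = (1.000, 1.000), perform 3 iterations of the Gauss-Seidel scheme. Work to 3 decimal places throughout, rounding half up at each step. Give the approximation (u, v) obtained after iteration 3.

(2.960, -0.368)

Iteration 1:
  u = (11 - (-3)·1.000) / (4) = 3.500
  v = (10 - (4)·3.500) / (5) = -0.800
Iteration 2:
  u = (11 - (-3)·-0.800) / (4) = 2.150
  v = (10 - (4)·2.150) / (5) = 0.280
Iteration 3:
  u = (11 - (-3)·0.280) / (4) = 2.960
  v = (10 - (4)·2.960) / (5) = -0.368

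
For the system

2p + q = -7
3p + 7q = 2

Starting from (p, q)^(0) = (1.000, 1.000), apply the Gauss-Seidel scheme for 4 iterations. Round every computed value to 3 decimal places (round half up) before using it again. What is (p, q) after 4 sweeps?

Iteration 1:
  p = (-7 - (1)·1.000) / (2) = -4.000
  q = (2 - (3)·-4.000) / (7) = 2.000
Iteration 2:
  p = (-7 - (1)·2.000) / (2) = -4.500
  q = (2 - (3)·-4.500) / (7) = 2.214
Iteration 3:
  p = (-7 - (1)·2.214) / (2) = -4.607
  q = (2 - (3)·-4.607) / (7) = 2.260
Iteration 4:
  p = (-7 - (1)·2.260) / (2) = -4.630
  q = (2 - (3)·-4.630) / (7) = 2.270

(-4.630, 2.270)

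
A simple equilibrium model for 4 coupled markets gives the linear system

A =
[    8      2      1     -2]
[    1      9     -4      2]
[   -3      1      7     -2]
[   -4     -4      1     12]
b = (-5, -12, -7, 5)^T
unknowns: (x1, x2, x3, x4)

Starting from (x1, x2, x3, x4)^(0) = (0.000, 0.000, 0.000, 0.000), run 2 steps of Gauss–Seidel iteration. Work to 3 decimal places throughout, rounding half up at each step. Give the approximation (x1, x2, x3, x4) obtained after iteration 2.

(-0.204, -1.767, -0.870, -0.168)

Iteration 1:
  x1 = (-5 - (2)·0.000 - (1)·0.000 - (-2)·0.000) / (8) = -0.625
  x2 = (-12 - (1)·-0.625 - (-4)·0.000 - (2)·0.000) / (9) = -1.264
  x3 = (-7 - (-3)·-0.625 - (1)·-1.264 - (-2)·0.000) / (7) = -1.087
  x4 = (5 - (-4)·-0.625 - (-4)·-1.264 - (1)·-1.087) / (12) = -0.122
Iteration 2:
  x1 = (-5 - (2)·-1.264 - (1)·-1.087 - (-2)·-0.122) / (8) = -0.204
  x2 = (-12 - (1)·-0.204 - (-4)·-1.087 - (2)·-0.122) / (9) = -1.767
  x3 = (-7 - (-3)·-0.204 - (1)·-1.767 - (-2)·-0.122) / (7) = -0.870
  x4 = (5 - (-4)·-0.204 - (-4)·-1.767 - (1)·-0.870) / (12) = -0.168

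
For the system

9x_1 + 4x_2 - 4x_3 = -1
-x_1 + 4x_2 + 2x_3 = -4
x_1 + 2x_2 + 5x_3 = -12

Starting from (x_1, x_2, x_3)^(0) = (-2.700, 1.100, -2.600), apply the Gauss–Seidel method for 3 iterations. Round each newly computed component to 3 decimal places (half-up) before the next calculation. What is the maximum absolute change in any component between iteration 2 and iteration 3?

Iteration 1:
  x_1 = (-1 - (4)·1.100 - (-4)·-2.600) / (9) = -1.756
  x_2 = (-4 - (-1)·-1.756 - (2)·-2.600) / (4) = -0.139
  x_3 = (-12 - (1)·-1.756 - (2)·-0.139) / (5) = -1.993
Iteration 2:
  x_1 = (-1 - (4)·-0.139 - (-4)·-1.993) / (9) = -0.935
  x_2 = (-4 - (-1)·-0.935 - (2)·-1.993) / (4) = -0.237
  x_3 = (-12 - (1)·-0.935 - (2)·-0.237) / (5) = -2.118
Iteration 3:
  x_1 = (-1 - (4)·-0.237 - (-4)·-2.118) / (9) = -0.947
  x_2 = (-4 - (-1)·-0.947 - (2)·-2.118) / (4) = -0.178
  x_3 = (-12 - (1)·-0.947 - (2)·-0.178) / (5) = -2.139
Change: (-0.012, 0.059, -0.021) → max |·| = 0.059

0.059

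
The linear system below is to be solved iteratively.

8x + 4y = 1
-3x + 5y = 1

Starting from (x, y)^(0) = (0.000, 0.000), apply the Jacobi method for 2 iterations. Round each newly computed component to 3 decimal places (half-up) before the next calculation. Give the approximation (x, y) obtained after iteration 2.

(0.025, 0.275)

Iteration 1:
  x = (1 - (4)·0.000) / (8) = 0.125
  y = (1 - (-3)·0.000) / (5) = 0.200
Iteration 2:
  x = (1 - (4)·0.200) / (8) = 0.025
  y = (1 - (-3)·0.125) / (5) = 0.275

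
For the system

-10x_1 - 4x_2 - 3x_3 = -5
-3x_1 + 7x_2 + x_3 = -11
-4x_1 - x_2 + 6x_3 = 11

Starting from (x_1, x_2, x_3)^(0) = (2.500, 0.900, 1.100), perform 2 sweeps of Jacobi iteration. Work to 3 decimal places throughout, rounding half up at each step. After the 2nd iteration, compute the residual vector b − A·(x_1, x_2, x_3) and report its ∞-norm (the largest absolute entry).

12.225

Iteration 1:
  x_1 = (-5 - (-4)·0.900 - (-3)·1.100) / (-10) = -0.190
  x_2 = (-11 - (-3)·2.500 - (1)·1.100) / (7) = -0.657
  x_3 = (11 - (-4)·2.500 - (-1)·0.900) / (6) = 3.650
Iteration 2:
  x_1 = (-5 - (-4)·-0.657 - (-3)·3.650) / (-10) = -0.332
  x_2 = (-11 - (-3)·-0.190 - (1)·3.650) / (7) = -2.174
  x_3 = (11 - (-4)·-0.190 - (-1)·-0.657) / (6) = 1.597
Residual b − A·x = (-12.225, 1.625, -2.084); ∞-norm = 12.225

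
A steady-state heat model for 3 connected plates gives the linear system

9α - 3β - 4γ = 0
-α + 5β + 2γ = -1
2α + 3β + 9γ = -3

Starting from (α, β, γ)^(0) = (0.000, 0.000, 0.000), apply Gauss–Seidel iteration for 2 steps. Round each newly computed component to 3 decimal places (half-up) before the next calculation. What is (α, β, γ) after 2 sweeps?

Iteration 1:
  α = (0 - (-3)·0.000 - (-4)·0.000) / (9) = 0.000
  β = (-1 - (-1)·0.000 - (2)·0.000) / (5) = -0.200
  γ = (-3 - (2)·0.000 - (3)·-0.200) / (9) = -0.267
Iteration 2:
  α = (0 - (-3)·-0.200 - (-4)·-0.267) / (9) = -0.185
  β = (-1 - (-1)·-0.185 - (2)·-0.267) / (5) = -0.130
  γ = (-3 - (2)·-0.185 - (3)·-0.130) / (9) = -0.249

(-0.185, -0.130, -0.249)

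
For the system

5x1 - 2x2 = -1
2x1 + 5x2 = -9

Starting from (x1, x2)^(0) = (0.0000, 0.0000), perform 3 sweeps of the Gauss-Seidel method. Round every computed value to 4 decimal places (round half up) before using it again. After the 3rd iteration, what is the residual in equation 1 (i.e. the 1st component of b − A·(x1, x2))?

-0.0881

Iteration 1:
  x1 = (-1 - (-2)·0.0000) / (5) = -0.2000
  x2 = (-9 - (2)·-0.2000) / (5) = -1.7200
Iteration 2:
  x1 = (-1 - (-2)·-1.7200) / (5) = -0.8880
  x2 = (-9 - (2)·-0.8880) / (5) = -1.4448
Iteration 3:
  x1 = (-1 - (-2)·-1.4448) / (5) = -0.7779
  x2 = (-9 - (2)·-0.7779) / (5) = -1.4888
Residual b − A·x = (-0.0881, -0.0002)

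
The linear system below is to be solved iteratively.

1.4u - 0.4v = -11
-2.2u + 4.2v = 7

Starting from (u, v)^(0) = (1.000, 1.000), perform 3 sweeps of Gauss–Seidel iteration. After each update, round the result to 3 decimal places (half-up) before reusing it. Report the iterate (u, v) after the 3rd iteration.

Iteration 1:
  u = (-11 - (-0.4)·1.000) / (1.4) = -7.571
  v = (7 - (-2.2)·-7.571) / (4.2) = -2.299
Iteration 2:
  u = (-11 - (-0.4)·-2.299) / (1.4) = -8.514
  v = (7 - (-2.2)·-8.514) / (4.2) = -2.793
Iteration 3:
  u = (-11 - (-0.4)·-2.793) / (1.4) = -8.655
  v = (7 - (-2.2)·-8.655) / (4.2) = -2.867

(-8.655, -2.867)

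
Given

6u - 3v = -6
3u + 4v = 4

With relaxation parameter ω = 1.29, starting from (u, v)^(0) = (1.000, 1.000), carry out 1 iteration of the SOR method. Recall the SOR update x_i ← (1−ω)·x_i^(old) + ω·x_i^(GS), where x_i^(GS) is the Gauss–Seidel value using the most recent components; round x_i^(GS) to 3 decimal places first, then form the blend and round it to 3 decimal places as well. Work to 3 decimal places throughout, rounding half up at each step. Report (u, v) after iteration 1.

(-0.935, 1.904)

Iteration 1:
  u: GS value = (-6 - (-3)·1.000) / (6) = -0.500;  u ← (1−ω)·1.000 + ω·-0.500 = -0.935
  v: GS value = (4 - (3)·-0.935) / (4) = 1.701;  v ← (1−ω)·1.000 + ω·1.701 = 1.904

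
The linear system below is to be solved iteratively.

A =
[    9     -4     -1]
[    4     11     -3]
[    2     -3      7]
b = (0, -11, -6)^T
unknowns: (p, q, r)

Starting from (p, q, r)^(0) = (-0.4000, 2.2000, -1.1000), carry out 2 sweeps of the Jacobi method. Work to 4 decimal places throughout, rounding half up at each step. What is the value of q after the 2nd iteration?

Iteration 1:
  p = (0 - (-4)·2.2000 - (-1)·-1.1000) / (9) = 0.8556
  q = (-11 - (4)·-0.4000 - (-3)·-1.1000) / (11) = -1.1545
  r = (-6 - (2)·-0.4000 - (-3)·2.2000) / (7) = 0.2000
Iteration 2:
  p = (0 - (-4)·-1.1545 - (-1)·0.2000) / (9) = -0.4909
  q = (-11 - (4)·0.8556 - (-3)·0.2000) / (11) = -1.2566
  r = (-6 - (2)·0.8556 - (-3)·-1.1545) / (7) = -1.5964

-1.2566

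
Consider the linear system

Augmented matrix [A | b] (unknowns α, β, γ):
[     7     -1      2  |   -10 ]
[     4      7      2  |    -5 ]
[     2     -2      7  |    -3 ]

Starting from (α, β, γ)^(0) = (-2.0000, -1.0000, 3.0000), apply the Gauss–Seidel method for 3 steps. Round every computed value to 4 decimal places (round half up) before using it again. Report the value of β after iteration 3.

0.0909

Iteration 1:
  α = (-10 - (-1)·-1.0000 - (2)·3.0000) / (7) = -2.4286
  β = (-5 - (4)·-2.4286 - (2)·3.0000) / (7) = -0.1837
  γ = (-3 - (2)·-2.4286 - (-2)·-0.1837) / (7) = 0.2128
Iteration 2:
  α = (-10 - (-1)·-0.1837 - (2)·0.2128) / (7) = -1.5156
  β = (-5 - (4)·-1.5156 - (2)·0.2128) / (7) = 0.0910
  γ = (-3 - (2)·-1.5156 - (-2)·0.0910) / (7) = 0.0305
Iteration 3:
  α = (-10 - (-1)·0.0910 - (2)·0.0305) / (7) = -1.4243
  β = (-5 - (4)·-1.4243 - (2)·0.0305) / (7) = 0.0909
  γ = (-3 - (2)·-1.4243 - (-2)·0.0909) / (7) = 0.0043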